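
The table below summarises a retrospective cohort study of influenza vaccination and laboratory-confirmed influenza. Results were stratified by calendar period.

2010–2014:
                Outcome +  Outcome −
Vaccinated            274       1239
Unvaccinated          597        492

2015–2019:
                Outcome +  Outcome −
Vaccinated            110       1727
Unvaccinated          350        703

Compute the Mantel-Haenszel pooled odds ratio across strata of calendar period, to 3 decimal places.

0.159

OR_MH = Σ(aᵢdᵢ/nᵢ) / Σ(bᵢcᵢ/nᵢ), where nᵢ is the stratum total.
Stratum 1 (2010–2014): n = 2602; a·d/n = 274·492/2602 = 51.8094; b·c/n = 1239·597/2602 = 284.2748
Stratum 2 (2015–2019): n = 2890; a·d/n = 110·703/2890 = 26.7578; b·c/n = 1727·350/2890 = 209.1522
OR_MH = (51.8094 + 26.7578) / (284.2748 + 209.1522) = 78.5672 / 493.4270 = 0.15923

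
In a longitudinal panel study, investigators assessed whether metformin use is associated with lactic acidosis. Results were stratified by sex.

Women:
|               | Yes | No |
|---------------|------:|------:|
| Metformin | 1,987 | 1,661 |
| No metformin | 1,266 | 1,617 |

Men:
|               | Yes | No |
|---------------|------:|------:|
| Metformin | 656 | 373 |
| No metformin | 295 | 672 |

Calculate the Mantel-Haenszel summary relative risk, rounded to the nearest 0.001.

1.391

RR_MH = Σ(aᵢ·n₀ᵢ/nᵢ) / Σ(cᵢ·n₁ᵢ/nᵢ), with n₁ᵢ = aᵢ+bᵢ (exposed), n₀ᵢ = cᵢ+dᵢ (unexposed), nᵢ = n₁ᵢ+n₀ᵢ.
Stratum 1 (Women): n₁ = 3648, n₀ = 2883, n = 6531; a·n₀/n = 1987·2883/6531 = 877.1277; c·n₁/n = 1266·3648/6531 = 707.1456
Stratum 2 (Men): n₁ = 1029, n₀ = 967, n = 1996; a·n₀/n = 656·967/1996 = 317.8116; c·n₁/n = 295·1029/1996 = 152.0817
RR_MH = (877.1277 + 317.8116) / (707.1456 + 152.0817) = 1194.9393 / 859.2273 = 1.39071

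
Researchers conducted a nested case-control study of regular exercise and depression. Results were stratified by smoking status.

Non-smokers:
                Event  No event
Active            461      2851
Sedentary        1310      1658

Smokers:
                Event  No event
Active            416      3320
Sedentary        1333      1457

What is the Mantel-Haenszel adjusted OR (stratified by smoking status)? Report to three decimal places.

0.169

OR_MH = Σ(aᵢdᵢ/nᵢ) / Σ(bᵢcᵢ/nᵢ), where nᵢ is the stratum total.
Stratum 1 (Non-smokers): n = 6280; a·d/n = 461·1658/6280 = 121.7099; b·c/n = 2851·1310/6280 = 594.7150
Stratum 2 (Smokers): n = 6526; a·d/n = 416·1457/6526 = 92.8765; b·c/n = 3320·1333/6526 = 678.1428
OR_MH = (121.7099 + 92.8765) / (594.7150 + 678.1428) = 214.5864 / 1272.8578 = 0.16859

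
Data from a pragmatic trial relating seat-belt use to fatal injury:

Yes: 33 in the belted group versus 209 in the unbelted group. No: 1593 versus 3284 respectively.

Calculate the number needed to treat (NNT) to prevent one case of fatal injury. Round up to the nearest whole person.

Risk in treated group = 33/1626 = 0.02030; risk in control = 209/3493 = 0.05983.
Absolute risk reduction = 0.05983 − 0.02030 = 0.03954
NNT = 1 / ARR = 1 / 0.03954 = 25.292 → round up → 26

26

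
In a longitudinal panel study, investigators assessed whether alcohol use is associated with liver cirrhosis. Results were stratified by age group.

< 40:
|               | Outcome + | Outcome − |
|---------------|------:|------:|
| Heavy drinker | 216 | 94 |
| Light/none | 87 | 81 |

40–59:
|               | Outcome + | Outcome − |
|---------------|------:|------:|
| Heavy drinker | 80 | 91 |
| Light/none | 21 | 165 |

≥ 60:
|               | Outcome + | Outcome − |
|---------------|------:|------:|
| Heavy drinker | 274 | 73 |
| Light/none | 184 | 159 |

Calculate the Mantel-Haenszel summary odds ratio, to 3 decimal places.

3.261

OR_MH = Σ(aᵢdᵢ/nᵢ) / Σ(bᵢcᵢ/nᵢ), where nᵢ is the stratum total.
Stratum 1 (< 40): n = 478; a·d/n = 216·81/478 = 36.6025; b·c/n = 94·87/478 = 17.1088
Stratum 2 (40–59): n = 357; a·d/n = 80·165/357 = 36.9748; b·c/n = 91·21/357 = 5.3529
Stratum 3 (≥ 60): n = 690; a·d/n = 274·159/690 = 63.1391; b·c/n = 73·184/690 = 19.4667
OR_MH = (36.6025 + 36.9748 + 63.1391) / (17.1088 + 5.3529 + 19.4667) = 136.7164 / 41.9284 = 3.26071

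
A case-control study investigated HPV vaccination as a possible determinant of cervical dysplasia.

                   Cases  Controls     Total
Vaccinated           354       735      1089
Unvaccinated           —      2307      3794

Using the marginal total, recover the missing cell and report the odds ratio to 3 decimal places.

0.747

The missing cell is in the unexposed row: 3794 − 2307 = 1487.
So a = 354, b = 735, c = 1487, d = 2307.
OR = (a·d)/(b·c) = (354 × 2307) / (735 × 1487) = 816678 / 1092945 = 0.74723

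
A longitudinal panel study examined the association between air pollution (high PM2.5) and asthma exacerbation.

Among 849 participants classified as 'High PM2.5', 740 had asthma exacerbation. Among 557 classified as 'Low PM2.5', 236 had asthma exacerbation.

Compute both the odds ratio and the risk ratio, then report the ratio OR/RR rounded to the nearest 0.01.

4.49

From the description: a = 740, b = 109, c = 236, d = 321.
OR = (740·321)/(109·236) = 237540/25724 = 9.23418
Risk in exposed = 740/849 = 0.87161; risk in unexposed = 236/557 = 0.42370; RR = 2.05716
OR/RR = 9.23418 / 2.05716 = 4.48881
The outcome is not rare, so the OR lies further from 1 than the RR.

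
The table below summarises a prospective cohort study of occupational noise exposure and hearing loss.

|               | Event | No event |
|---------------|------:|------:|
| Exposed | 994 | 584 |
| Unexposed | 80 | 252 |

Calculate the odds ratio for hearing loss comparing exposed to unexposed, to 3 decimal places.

5.361

Cells: a = 994, b = 584, c = 80, d = 252.
OR = (a·d)/(b·c) = (994 × 252) / (584 × 80) = 250488 / 46720 = 5.36147
The odds of hearing loss are about 5.36 times as high in the exposed group.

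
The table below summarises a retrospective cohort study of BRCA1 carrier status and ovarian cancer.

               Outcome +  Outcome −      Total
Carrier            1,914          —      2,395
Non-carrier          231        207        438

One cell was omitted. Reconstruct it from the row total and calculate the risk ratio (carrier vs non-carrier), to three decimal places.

1.515

The missing cell is in the exposed row: 2395 − 1914 = 481.
So a = 1914, b = 481, c = 231, d = 207.
RR = [a/(a+b)] / [c/(c+d)] = (1914/2395) / (231/438) = 0.79916/0.52740 = 1.51530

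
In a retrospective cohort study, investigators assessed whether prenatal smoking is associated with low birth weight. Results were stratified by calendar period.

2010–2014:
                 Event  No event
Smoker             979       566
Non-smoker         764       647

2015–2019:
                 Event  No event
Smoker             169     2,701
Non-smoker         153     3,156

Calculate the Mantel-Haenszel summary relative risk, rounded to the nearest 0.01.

RR_MH = Σ(aᵢ·n₀ᵢ/nᵢ) / Σ(cᵢ·n₁ᵢ/nᵢ), with n₁ᵢ = aᵢ+bᵢ (exposed), n₀ᵢ = cᵢ+dᵢ (unexposed), nᵢ = n₁ᵢ+n₀ᵢ.
Stratum 1 (2010–2014): n₁ = 1545, n₀ = 1411, n = 2956; a·n₀/n = 979·1411/2956 = 467.3102; c·n₁/n = 764·1545/2956 = 399.3166
Stratum 2 (2015–2019): n₁ = 2870, n₀ = 3309, n = 6179; a·n₀/n = 169·3309/6179 = 90.5035; c·n₁/n = 153·2870/6179 = 71.0649
RR_MH = (467.3102 + 90.5035) / (399.3166 + 71.0649) = 557.8137 / 470.3815 = 1.18587

1.19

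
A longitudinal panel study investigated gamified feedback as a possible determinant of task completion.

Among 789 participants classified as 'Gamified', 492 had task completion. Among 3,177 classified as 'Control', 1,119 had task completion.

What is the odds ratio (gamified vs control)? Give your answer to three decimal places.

From the description: a = 492, b = 297, c = 1119, d = 2058.
OR = (a·d)/(b·c) = (492 × 2058) / (297 × 1119) = 1012536 / 332343 = 3.04666
The odds of task completion are about 3.05 times as high in the gamified group.

3.047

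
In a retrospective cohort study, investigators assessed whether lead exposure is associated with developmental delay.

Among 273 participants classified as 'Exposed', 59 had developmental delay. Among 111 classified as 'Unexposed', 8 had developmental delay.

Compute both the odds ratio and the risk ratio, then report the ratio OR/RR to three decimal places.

1.184

From the description: a = 59, b = 214, c = 8, d = 103.
OR = (59·103)/(214·8) = 6077/1712 = 3.54965
Risk in exposed = 59/273 = 0.21612; risk in unexposed = 8/111 = 0.07207; RR = 2.99863
OR/RR = 3.54965 / 2.99863 = 1.18376
The outcome is not rare, so the OR lies further from 1 than the RR.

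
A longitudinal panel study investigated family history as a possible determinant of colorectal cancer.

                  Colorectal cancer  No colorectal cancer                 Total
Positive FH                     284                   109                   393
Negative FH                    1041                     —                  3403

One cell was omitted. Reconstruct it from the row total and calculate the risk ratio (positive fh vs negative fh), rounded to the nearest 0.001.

The missing cell is in the unexposed row: 3403 − 1041 = 2362.
So a = 284, b = 109, c = 1041, d = 2362.
RR = [a/(a+b)] / [c/(c+d)] = (284/393) / (1041/3403) = 0.72265/0.30591 = 2.36231

2.362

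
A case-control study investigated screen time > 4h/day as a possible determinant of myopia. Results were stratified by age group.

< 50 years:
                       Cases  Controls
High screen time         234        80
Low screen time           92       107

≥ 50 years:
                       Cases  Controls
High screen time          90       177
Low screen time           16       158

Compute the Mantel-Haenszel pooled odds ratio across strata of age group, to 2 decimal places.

OR_MH = Σ(aᵢdᵢ/nᵢ) / Σ(bᵢcᵢ/nᵢ), where nᵢ is the stratum total.
Stratum 1 (< 50 years): n = 513; a·d/n = 234·107/513 = 48.8070; b·c/n = 80·92/513 = 14.3470
Stratum 2 (≥ 50 years): n = 441; a·d/n = 90·158/441 = 32.2449; b·c/n = 177·16/441 = 6.4218
OR_MH = (48.8070 + 32.2449) / (14.3470 + 6.4218) = 81.0519 / 20.7687 = 3.90259

3.90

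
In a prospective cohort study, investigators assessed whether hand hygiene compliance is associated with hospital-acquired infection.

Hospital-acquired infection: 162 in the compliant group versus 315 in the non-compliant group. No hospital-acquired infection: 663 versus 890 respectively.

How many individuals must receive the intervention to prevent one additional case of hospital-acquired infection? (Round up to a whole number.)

Risk in treated group = 162/825 = 0.19636; risk in control = 315/1205 = 0.26141.
Absolute risk reduction = 0.26141 − 0.19636 = 0.06505
NNT = 1 / ARR = 1 / 0.06505 = 15.373 → round up → 16

16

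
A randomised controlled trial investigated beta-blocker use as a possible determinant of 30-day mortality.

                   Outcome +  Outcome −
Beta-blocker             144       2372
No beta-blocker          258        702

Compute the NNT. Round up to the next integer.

5

Risk in treated group = 144/2516 = 0.05723; risk in control = 258/960 = 0.26875.
Absolute risk reduction = 0.26875 − 0.05723 = 0.21152
NNT = 1 / ARR = 1 / 0.21152 = 4.728 → round up → 5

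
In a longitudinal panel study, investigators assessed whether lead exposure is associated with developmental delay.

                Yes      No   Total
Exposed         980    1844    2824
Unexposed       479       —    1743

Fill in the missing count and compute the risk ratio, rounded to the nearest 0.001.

The missing cell is in the unexposed row: 1743 − 479 = 1264.
So a = 980, b = 1844, c = 479, d = 1264.
RR = [a/(a+b)] / [c/(c+d)] = (980/2824) / (479/1743) = 0.34703/0.27481 = 1.26277

1.263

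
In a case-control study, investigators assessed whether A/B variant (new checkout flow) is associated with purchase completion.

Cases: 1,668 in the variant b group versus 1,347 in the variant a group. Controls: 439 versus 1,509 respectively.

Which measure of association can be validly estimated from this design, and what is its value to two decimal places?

From the description: a = 1668, b = 439, c = 1347, d = 1509.
This is a case-control study: participants were sampled on outcome status, so risks in the source population cannot be estimated directly — relative risk is not valid here. The odds ratio is the appropriate measure.
OR = (a·d)/(b·c) = (1668 × 1509) / (439 × 1347) = 2517012 / 591333 = 4.25651

4.26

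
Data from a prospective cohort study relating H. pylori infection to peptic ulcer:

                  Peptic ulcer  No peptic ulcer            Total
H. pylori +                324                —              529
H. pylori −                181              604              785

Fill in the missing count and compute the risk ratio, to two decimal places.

The missing cell is in the exposed row: 529 − 324 = 205.
So a = 324, b = 205, c = 181, d = 604.
RR = [a/(a+b)] / [c/(c+d)] = (324/529) / (181/785) = 0.61248/0.23057 = 2.65632

2.66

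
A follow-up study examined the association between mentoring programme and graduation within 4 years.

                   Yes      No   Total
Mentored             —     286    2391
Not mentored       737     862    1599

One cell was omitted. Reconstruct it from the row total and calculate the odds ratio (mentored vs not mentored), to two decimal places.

8.61

The missing cell is in the exposed row: 2391 − 286 = 2105.
So a = 2105, b = 286, c = 737, d = 862.
OR = (a·d)/(b·c) = (2105 × 862) / (286 × 737) = 1814510 / 210782 = 8.60847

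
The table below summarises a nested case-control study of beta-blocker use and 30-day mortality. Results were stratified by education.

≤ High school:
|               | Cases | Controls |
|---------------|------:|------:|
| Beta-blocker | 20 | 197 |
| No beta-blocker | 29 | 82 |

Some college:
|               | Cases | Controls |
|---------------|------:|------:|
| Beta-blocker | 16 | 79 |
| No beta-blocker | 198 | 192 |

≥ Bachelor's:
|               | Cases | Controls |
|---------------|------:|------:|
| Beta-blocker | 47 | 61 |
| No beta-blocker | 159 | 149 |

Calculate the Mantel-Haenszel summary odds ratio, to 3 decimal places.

0.386

OR_MH = Σ(aᵢdᵢ/nᵢ) / Σ(bᵢcᵢ/nᵢ), where nᵢ is the stratum total.
Stratum 1 (≤ High school): n = 328; a·d/n = 20·82/328 = 5.0000; b·c/n = 197·29/328 = 17.4177
Stratum 2 (Some college): n = 485; a·d/n = 16·192/485 = 6.3340; b·c/n = 79·198/485 = 32.2515
Stratum 3 (≥ Bachelor's): n = 416; a·d/n = 47·149/416 = 16.8341; b·c/n = 61·159/416 = 23.3149
OR_MH = (5.0000 + 6.3340 + 16.8341) / (17.4177 + 32.2515 + 23.3149) = 28.1682 / 72.9841 = 0.38595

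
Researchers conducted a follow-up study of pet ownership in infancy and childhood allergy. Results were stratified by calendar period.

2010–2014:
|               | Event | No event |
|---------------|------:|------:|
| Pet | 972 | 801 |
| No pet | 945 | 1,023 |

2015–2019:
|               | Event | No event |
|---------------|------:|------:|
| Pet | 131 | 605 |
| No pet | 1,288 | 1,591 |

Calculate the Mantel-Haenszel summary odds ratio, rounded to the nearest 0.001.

OR_MH = Σ(aᵢdᵢ/nᵢ) / Σ(bᵢcᵢ/nᵢ), where nᵢ is the stratum total.
Stratum 1 (2010–2014): n = 3741; a·d/n = 972·1023/3741 = 265.7995; b·c/n = 801·945/3741 = 202.3376
Stratum 2 (2015–2019): n = 3615; a·d/n = 131·1591/3615 = 57.6545; b·c/n = 605·1288/3615 = 215.5574
OR_MH = (265.7995 + 57.6545) / (202.3376 + 215.5574) = 323.4540 / 417.8950 = 0.77401

0.774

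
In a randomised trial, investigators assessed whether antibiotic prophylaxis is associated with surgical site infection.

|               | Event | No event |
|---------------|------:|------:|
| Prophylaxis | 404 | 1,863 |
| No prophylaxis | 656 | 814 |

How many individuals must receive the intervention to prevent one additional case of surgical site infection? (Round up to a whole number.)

4

Risk in treated group = 404/2267 = 0.17821; risk in control = 656/1470 = 0.44626.
Absolute risk reduction = 0.44626 − 0.17821 = 0.26805
NNT = 1 / ARR = 1 / 0.26805 = 3.731 → round up → 4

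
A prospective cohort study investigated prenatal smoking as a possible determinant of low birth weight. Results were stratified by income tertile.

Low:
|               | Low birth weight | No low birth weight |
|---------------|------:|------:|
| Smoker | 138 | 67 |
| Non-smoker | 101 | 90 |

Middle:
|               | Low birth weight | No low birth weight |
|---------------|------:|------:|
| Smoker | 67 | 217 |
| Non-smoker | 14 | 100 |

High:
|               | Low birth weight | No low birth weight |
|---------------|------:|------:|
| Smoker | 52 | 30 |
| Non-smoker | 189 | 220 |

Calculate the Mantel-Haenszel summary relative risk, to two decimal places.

RR_MH = Σ(aᵢ·n₀ᵢ/nᵢ) / Σ(cᵢ·n₁ᵢ/nᵢ), with n₁ᵢ = aᵢ+bᵢ (exposed), n₀ᵢ = cᵢ+dᵢ (unexposed), nᵢ = n₁ᵢ+n₀ᵢ.
Stratum 1 (Low): n₁ = 205, n₀ = 191, n = 396; a·n₀/n = 138·191/396 = 66.5606; c·n₁/n = 101·205/396 = 52.2854
Stratum 2 (Middle): n₁ = 284, n₀ = 114, n = 398; a·n₀/n = 67·114/398 = 19.1910; c·n₁/n = 14·284/398 = 9.9899
Stratum 3 (High): n₁ = 82, n₀ = 409, n = 491; a·n₀/n = 52·409/491 = 43.3157; c·n₁/n = 189·82/491 = 31.5642
RR_MH = (66.5606 + 19.1910 + 43.3157) / (52.2854 + 9.9899 + 31.5642) = 129.0672 / 93.8395 = 1.37540

1.38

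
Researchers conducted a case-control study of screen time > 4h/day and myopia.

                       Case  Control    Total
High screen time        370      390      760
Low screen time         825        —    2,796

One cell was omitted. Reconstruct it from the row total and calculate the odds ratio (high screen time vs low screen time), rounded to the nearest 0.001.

The missing cell is in the unexposed row: 2796 − 825 = 1971.
So a = 370, b = 390, c = 825, d = 1971.
OR = (a·d)/(b·c) = (370 × 1971) / (390 × 825) = 729270 / 321750 = 2.26657

2.267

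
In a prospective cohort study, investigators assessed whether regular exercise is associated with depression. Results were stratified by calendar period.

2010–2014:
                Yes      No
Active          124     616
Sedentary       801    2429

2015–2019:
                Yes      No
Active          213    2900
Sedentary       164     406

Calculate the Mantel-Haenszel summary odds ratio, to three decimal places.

OR_MH = Σ(aᵢdᵢ/nᵢ) / Σ(bᵢcᵢ/nᵢ), where nᵢ is the stratum total.
Stratum 1 (2010–2014): n = 3970; a·d/n = 124·2429/3970 = 75.8680; b·c/n = 616·801/3970 = 124.2861
Stratum 2 (2015–2019): n = 3683; a·d/n = 213·406/3683 = 23.4803; b·c/n = 2900·164/3683 = 129.1339
OR_MH = (75.8680 + 23.4803) / (124.2861 + 129.1339) = 99.3483 / 253.4200 = 0.39203

0.392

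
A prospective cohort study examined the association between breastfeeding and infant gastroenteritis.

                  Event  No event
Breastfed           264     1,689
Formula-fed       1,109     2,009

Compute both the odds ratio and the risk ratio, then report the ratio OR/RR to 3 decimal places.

0.745

Cells: a = 264, b = 1689, c = 1109, d = 2009.
OR = (264·2009)/(1689·1109) = 530376/1873101 = 0.28315
Risk in exposed = 264/1953 = 0.13518; risk in unexposed = 1109/3118 = 0.35568; RR = 0.38005
OR/RR = 0.28315 / 0.38005 = 0.74503
The outcome is not rare, so the OR lies further from 1 than the RR.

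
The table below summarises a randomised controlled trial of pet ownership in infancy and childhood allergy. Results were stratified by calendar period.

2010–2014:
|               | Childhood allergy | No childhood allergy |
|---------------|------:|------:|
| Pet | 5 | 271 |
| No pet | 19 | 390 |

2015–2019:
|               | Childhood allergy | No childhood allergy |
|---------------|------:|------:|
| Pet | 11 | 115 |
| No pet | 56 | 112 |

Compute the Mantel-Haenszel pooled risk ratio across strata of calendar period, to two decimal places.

RR_MH = Σ(aᵢ·n₀ᵢ/nᵢ) / Σ(cᵢ·n₁ᵢ/nᵢ), with n₁ᵢ = aᵢ+bᵢ (exposed), n₀ᵢ = cᵢ+dᵢ (unexposed), nᵢ = n₁ᵢ+n₀ᵢ.
Stratum 1 (2010–2014): n₁ = 276, n₀ = 409, n = 685; a·n₀/n = 5·409/685 = 2.9854; c·n₁/n = 19·276/685 = 7.6555
Stratum 2 (2015–2019): n₁ = 126, n₀ = 168, n = 294; a·n₀/n = 11·168/294 = 6.2857; c·n₁/n = 56·126/294 = 24.0000
RR_MH = (2.9854 + 6.2857) / (7.6555 + 24.0000) = 9.2711 / 31.6555 = 0.29288

0.29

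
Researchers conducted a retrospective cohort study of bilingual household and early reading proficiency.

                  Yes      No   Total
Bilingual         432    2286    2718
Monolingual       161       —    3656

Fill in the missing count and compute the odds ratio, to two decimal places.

4.10

The missing cell is in the unexposed row: 3656 − 161 = 3495.
So a = 432, b = 2286, c = 161, d = 3495.
OR = (a·d)/(b·c) = (432 × 3495) / (2286 × 161) = 1509840 / 368046 = 4.10231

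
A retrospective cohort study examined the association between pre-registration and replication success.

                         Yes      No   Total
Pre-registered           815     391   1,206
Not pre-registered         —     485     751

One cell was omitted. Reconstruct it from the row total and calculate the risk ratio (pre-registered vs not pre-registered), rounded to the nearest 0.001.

1.908

The missing cell is in the unexposed row: 751 − 485 = 266.
So a = 815, b = 391, c = 266, d = 485.
RR = [a/(a+b)] / [c/(c+d)] = (815/1206) / (266/751) = 0.67579/0.35419 = 1.90796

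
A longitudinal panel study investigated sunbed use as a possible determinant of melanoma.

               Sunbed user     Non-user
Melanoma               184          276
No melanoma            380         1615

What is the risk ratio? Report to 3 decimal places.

2.235

Reading the table with exposure as columns: a = 184 (Sunbed user, case), b = 380 (Sunbed user, non-case), c = 276 (Non-user, case), d = 1615.
Risk in exposed = 184/564 = 0.32624; risk in unexposed = 276/1891 = 0.14595.
RR = 0.32624 / 0.14595 = 2.23522
The risk among the exposed is 2.24 times that among the unexposed.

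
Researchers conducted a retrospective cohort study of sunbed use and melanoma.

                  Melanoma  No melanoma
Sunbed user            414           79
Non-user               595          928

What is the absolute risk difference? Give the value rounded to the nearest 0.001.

0.449

Cells: a = 414, b = 79, c = 595, d = 928.
Risk in exposed = 414/493 = 0.839757; risk in unexposed = 595/1523 = 0.390676.
Risk difference = 0.839757 − 0.390676 = 0.449080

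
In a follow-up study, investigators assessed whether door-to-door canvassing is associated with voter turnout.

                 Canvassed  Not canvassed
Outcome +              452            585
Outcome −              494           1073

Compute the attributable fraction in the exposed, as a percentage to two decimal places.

Reading the table with exposure as columns: a = 452 (Canvassed, case), b = 494 (Canvassed, non-case), c = 585 (Not canvassed, case), d = 1073.
Risk in exposed = 452/946 = 0.47780; risk in unexposed = 585/1658 = 0.35283.
RR = 0.47780/0.35283 = 1.35418
AR% = (RR − 1)/RR × 100 = (1.35418 − 1)/1.35418 × 100 = 26.1545%

26.15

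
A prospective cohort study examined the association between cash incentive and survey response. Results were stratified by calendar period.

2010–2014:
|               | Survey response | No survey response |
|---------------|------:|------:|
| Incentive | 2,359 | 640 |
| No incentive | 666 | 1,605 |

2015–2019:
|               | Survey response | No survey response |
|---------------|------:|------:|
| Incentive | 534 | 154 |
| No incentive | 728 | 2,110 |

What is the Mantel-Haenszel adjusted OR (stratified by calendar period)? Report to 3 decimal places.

OR_MH = Σ(aᵢdᵢ/nᵢ) / Σ(bᵢcᵢ/nᵢ), where nᵢ is the stratum total.
Stratum 1 (2010–2014): n = 5270; a·d/n = 2359·1605/5270 = 718.4431; b·c/n = 640·666/5270 = 80.8805
Stratum 2 (2015–2019): n = 3526; a·d/n = 534·2110/3526 = 319.5519; b·c/n = 154·728/3526 = 31.7958
OR_MH = (718.4431 + 319.5519) / (80.8805 + 31.7958) = 1037.9950 / 112.6763 = 9.21219

9.212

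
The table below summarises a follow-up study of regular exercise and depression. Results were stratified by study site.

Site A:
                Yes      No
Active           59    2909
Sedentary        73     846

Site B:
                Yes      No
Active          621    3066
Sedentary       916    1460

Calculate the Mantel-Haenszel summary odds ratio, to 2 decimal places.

0.31

OR_MH = Σ(aᵢdᵢ/nᵢ) / Σ(bᵢcᵢ/nᵢ), where nᵢ is the stratum total.
Stratum 1 (Site A): n = 3887; a·d/n = 59·846/3887 = 12.8413; b·c/n = 2909·73/3887 = 54.6326
Stratum 2 (Site B): n = 6063; a·d/n = 621·1460/6063 = 149.5398; b·c/n = 3066·916/6063 = 463.2123
OR_MH = (12.8413 + 149.5398) / (54.6326 + 463.2123) = 162.3811 / 517.8449 = 0.31357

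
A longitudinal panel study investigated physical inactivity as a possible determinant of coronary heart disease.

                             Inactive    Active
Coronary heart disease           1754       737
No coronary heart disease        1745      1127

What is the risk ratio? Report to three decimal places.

Reading the table with exposure as columns: a = 1754 (Inactive, case), b = 1745 (Inactive, non-case), c = 737 (Active, case), d = 1127.
Risk in exposed = 1754/3499 = 0.50129; risk in unexposed = 737/1864 = 0.39539.
RR = 0.50129 / 0.39539 = 1.26784
The risk among the exposed is 1.27 times that among the unexposed.

1.268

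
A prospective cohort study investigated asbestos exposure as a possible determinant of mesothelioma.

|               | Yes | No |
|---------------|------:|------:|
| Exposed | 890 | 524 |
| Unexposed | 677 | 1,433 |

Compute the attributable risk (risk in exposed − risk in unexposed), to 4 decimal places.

0.3086

Cells: a = 890, b = 524, c = 677, d = 1433.
Risk in exposed = 890/1414 = 0.629420; risk in unexposed = 677/2110 = 0.320853.
Risk difference = 0.629420 − 0.320853 = 0.308567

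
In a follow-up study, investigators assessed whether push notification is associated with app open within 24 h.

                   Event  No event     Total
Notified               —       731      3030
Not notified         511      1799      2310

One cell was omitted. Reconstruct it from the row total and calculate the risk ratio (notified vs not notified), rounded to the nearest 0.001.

The missing cell is in the exposed row: 3030 − 731 = 2299.
So a = 2299, b = 731, c = 511, d = 1799.
RR = [a/(a+b)] / [c/(c+d)] = (2299/3030) / (511/2310) = 0.75875/0.22121 = 3.42995

3.430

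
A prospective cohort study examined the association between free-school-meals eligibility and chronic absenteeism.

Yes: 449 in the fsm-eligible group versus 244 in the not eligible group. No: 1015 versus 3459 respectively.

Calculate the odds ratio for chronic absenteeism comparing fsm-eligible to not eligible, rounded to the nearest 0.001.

From the description: a = 449, b = 1015, c = 244, d = 3459.
OR = (a·d)/(b·c) = (449 × 3459) / (1015 × 244) = 1553091 / 247660 = 6.27106
The odds of chronic absenteeism are about 6.27 times as high in the fsm-eligible group.

6.271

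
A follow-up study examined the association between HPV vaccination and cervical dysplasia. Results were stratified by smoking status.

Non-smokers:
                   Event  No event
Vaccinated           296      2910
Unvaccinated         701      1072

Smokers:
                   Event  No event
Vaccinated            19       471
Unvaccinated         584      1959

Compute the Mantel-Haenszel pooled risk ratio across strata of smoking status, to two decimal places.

RR_MH = Σ(aᵢ·n₀ᵢ/nᵢ) / Σ(cᵢ·n₁ᵢ/nᵢ), with n₁ᵢ = aᵢ+bᵢ (exposed), n₀ᵢ = cᵢ+dᵢ (unexposed), nᵢ = n₁ᵢ+n₀ᵢ.
Stratum 1 (Non-smokers): n₁ = 3206, n₀ = 1773, n = 4979; a·n₀/n = 296·1773/4979 = 105.4043; c·n₁/n = 701·3206/4979 = 451.3770
Stratum 2 (Smokers): n₁ = 490, n₀ = 2543, n = 3033; a·n₀/n = 19·2543/3033 = 15.9304; c·n₁/n = 584·490/3033 = 94.3488
RR_MH = (105.4043 + 15.9304) / (451.3770 + 94.3488) = 121.3347 / 545.7258 = 0.22234

0.22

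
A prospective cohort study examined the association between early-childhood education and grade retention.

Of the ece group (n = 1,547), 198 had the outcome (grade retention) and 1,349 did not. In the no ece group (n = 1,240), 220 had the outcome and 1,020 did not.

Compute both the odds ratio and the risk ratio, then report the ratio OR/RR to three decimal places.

From the description: a = 198, b = 1349, c = 220, d = 1020.
OR = (198·1020)/(1349·220) = 201960/296780 = 0.68050
Risk in exposed = 198/1547 = 0.12799; risk in unexposed = 220/1240 = 0.17742; RR = 0.72140
OR/RR = 0.68050 / 0.72140 = 0.94332
The outcome is not rare, so the OR lies further from 1 than the RR.

0.943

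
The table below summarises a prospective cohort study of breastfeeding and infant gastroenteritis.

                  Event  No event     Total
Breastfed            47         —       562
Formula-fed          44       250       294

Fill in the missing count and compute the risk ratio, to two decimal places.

The missing cell is in the exposed row: 562 − 47 = 515.
So a = 47, b = 515, c = 44, d = 250.
RR = [a/(a+b)] / [c/(c+d)] = (47/562) / (44/294) = 0.08363/0.14966 = 0.55880

0.56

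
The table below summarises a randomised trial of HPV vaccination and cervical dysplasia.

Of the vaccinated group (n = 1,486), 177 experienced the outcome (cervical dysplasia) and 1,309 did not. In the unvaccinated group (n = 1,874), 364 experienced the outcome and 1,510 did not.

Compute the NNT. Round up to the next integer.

14

Risk in treated group = 177/1486 = 0.11911; risk in control = 364/1874 = 0.19424.
Absolute risk reduction = 0.19424 − 0.11911 = 0.07513
NNT = 1 / ARR = 1 / 0.07513 = 13.311 → round up → 14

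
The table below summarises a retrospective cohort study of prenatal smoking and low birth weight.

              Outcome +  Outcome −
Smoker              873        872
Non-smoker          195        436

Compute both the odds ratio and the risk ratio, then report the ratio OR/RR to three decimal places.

Cells: a = 873, b = 872, c = 195, d = 436.
OR = (873·436)/(872·195) = 380628/170040 = 2.23846
Risk in exposed = 873/1745 = 0.50029; risk in unexposed = 195/631 = 0.30903; RR = 1.61888
OR/RR = 2.23846 / 1.61888 = 1.38273
The outcome is not rare, so the OR lies further from 1 than the RR.

1.383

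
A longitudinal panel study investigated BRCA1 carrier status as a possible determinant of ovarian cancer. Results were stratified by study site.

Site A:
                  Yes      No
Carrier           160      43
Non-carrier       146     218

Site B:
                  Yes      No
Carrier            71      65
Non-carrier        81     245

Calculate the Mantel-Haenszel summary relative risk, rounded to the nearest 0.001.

2.008

RR_MH = Σ(aᵢ·n₀ᵢ/nᵢ) / Σ(cᵢ·n₁ᵢ/nᵢ), with n₁ᵢ = aᵢ+bᵢ (exposed), n₀ᵢ = cᵢ+dᵢ (unexposed), nᵢ = n₁ᵢ+n₀ᵢ.
Stratum 1 (Site A): n₁ = 203, n₀ = 364, n = 567; a·n₀/n = 160·364/567 = 102.7160; c·n₁/n = 146·203/567 = 52.2716
Stratum 2 (Site B): n₁ = 136, n₀ = 326, n = 462; a·n₀/n = 71·326/462 = 50.0996; c·n₁/n = 81·136/462 = 23.8442
RR_MH = (102.7160 + 50.0996) / (52.2716 + 23.8442) = 152.8156 / 76.1158 = 2.00767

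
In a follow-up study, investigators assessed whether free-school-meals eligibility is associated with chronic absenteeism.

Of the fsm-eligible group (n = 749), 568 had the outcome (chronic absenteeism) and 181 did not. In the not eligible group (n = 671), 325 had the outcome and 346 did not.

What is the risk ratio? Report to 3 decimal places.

From the description: a = 568, b = 181, c = 325, d = 346.
Risk in exposed = 568/749 = 0.75834; risk in unexposed = 325/671 = 0.48435.
RR = 0.75834 / 0.48435 = 1.56569
The risk among the exposed is 1.57 times that among the unexposed.

1.566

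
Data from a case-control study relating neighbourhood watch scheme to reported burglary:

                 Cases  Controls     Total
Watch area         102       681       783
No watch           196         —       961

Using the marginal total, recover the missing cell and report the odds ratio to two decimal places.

The missing cell is in the unexposed row: 961 − 196 = 765.
So a = 102, b = 681, c = 196, d = 765.
OR = (a·d)/(b·c) = (102 × 765) / (681 × 196) = 78030 / 133476 = 0.58460

0.58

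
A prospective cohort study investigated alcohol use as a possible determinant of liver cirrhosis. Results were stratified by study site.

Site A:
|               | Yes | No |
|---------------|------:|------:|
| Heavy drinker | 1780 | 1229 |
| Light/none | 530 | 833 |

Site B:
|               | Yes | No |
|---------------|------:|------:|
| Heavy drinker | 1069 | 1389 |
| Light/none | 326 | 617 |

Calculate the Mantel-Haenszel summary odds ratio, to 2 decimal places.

1.89

OR_MH = Σ(aᵢdᵢ/nᵢ) / Σ(bᵢcᵢ/nᵢ), where nᵢ is the stratum total.
Stratum 1 (Site A): n = 4372; a·d/n = 1780·833/4372 = 339.1446; b·c/n = 1229·530/4372 = 148.9867
Stratum 2 (Site B): n = 3401; a·d/n = 1069·617/3401 = 193.9350; b·c/n = 1389·326/3401 = 133.1414
OR_MH = (339.1446 + 193.9350) / (148.9867 + 133.1414) = 533.0796 / 282.1282 = 1.88949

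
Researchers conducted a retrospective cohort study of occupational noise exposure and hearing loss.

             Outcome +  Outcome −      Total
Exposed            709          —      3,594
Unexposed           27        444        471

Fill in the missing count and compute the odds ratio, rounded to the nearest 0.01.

4.04

The missing cell is in the exposed row: 3594 − 709 = 2885.
So a = 709, b = 2885, c = 27, d = 444.
OR = (a·d)/(b·c) = (709 × 444) / (2885 × 27) = 314796 / 77895 = 4.04129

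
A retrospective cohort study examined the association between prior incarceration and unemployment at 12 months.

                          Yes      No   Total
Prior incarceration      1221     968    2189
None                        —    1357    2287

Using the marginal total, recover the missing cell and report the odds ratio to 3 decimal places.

1.841

The missing cell is in the unexposed row: 2287 − 1357 = 930.
So a = 1221, b = 968, c = 930, d = 1357.
OR = (a·d)/(b·c) = (1221 × 1357) / (968 × 930) = 1656897 / 900240 = 1.84051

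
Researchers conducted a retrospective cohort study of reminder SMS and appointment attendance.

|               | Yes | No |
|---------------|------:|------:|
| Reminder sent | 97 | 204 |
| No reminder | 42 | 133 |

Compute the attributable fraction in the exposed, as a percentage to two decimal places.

Cells: a = 97, b = 204, c = 42, d = 133.
Risk in exposed = 97/301 = 0.32226; risk in unexposed = 42/175 = 0.24000.
RR = 0.32226/0.24000 = 1.34275
AR% = (RR − 1)/RR × 100 = (1.34275 − 1)/1.34275 × 100 = 25.5258%

25.53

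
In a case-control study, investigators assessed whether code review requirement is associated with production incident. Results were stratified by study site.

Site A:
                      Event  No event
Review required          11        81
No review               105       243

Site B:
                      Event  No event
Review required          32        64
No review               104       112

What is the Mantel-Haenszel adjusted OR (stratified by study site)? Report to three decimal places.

0.432

OR_MH = Σ(aᵢdᵢ/nᵢ) / Σ(bᵢcᵢ/nᵢ), where nᵢ is the stratum total.
Stratum 1 (Site A): n = 440; a·d/n = 11·243/440 = 6.0750; b·c/n = 81·105/440 = 19.3295
Stratum 2 (Site B): n = 312; a·d/n = 32·112/312 = 11.4872; b·c/n = 64·104/312 = 21.3333
OR_MH = (6.0750 + 11.4872) / (19.3295 + 21.3333) = 17.5622 / 40.6629 = 0.43190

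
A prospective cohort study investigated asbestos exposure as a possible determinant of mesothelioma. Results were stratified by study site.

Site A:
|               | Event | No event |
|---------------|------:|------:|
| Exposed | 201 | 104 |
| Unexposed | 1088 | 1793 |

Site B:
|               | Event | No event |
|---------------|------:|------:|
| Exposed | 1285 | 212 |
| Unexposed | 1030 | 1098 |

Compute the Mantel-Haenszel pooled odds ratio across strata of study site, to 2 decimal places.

OR_MH = Σ(aᵢdᵢ/nᵢ) / Σ(bᵢcᵢ/nᵢ), where nᵢ is the stratum total.
Stratum 1 (Site A): n = 3186; a·d/n = 201·1793/3186 = 113.1177; b·c/n = 104·1088/3186 = 35.5154
Stratum 2 (Site B): n = 3625; a·d/n = 1285·1098/3625 = 389.2221; b·c/n = 212·1030/3625 = 60.2372
OR_MH = (113.1177 + 389.2221) / (35.5154 + 60.2372) = 502.3398 / 95.7526 = 5.24622

5.25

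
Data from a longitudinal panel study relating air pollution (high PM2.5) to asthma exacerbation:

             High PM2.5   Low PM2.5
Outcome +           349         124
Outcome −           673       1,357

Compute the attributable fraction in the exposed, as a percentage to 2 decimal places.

75.48

Reading the table with exposure as columns: a = 349 (High PM2.5, case), b = 673 (High PM2.5, non-case), c = 124 (Low PM2.5, case), d = 1357.
Risk in exposed = 349/1022 = 0.34149; risk in unexposed = 124/1481 = 0.08373.
RR = 0.34149/0.08373 = 4.07857
AR% = (RR − 1)/RR × 100 = (4.07857 − 1)/4.07857 × 100 = 75.4816%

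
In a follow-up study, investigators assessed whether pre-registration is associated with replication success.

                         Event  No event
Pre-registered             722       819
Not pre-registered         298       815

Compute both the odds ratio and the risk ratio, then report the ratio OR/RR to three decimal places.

1.378

Cells: a = 722, b = 819, c = 298, d = 815.
OR = (722·815)/(819·298) = 588430/244062 = 2.41099
Risk in exposed = 722/1541 = 0.46853; risk in unexposed = 298/1113 = 0.26774; RR = 1.74990
OR/RR = 2.41099 / 1.74990 = 1.37778
The outcome is not rare, so the OR lies further from 1 than the RR.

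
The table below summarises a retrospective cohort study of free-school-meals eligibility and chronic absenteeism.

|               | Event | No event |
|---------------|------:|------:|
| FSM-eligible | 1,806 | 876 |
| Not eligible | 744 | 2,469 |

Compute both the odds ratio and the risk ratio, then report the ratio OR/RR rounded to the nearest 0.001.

2.353

Cells: a = 1806, b = 876, c = 744, d = 2469.
OR = (1806·2469)/(876·744) = 4459014/651744 = 6.84166
Risk in exposed = 1806/2682 = 0.67338; risk in unexposed = 744/3213 = 0.23156; RR = 2.90802
OR/RR = 6.84166 / 2.90802 = 2.35269
The outcome is not rare, so the OR lies further from 1 than the RR.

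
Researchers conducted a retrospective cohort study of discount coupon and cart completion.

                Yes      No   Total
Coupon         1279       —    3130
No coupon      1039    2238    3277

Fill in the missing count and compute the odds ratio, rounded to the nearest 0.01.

1.49

The missing cell is in the exposed row: 3130 − 1279 = 1851.
So a = 1279, b = 1851, c = 1039, d = 2238.
OR = (a·d)/(b·c) = (1279 × 2238) / (1851 × 1039) = 2862402 / 1923189 = 1.48836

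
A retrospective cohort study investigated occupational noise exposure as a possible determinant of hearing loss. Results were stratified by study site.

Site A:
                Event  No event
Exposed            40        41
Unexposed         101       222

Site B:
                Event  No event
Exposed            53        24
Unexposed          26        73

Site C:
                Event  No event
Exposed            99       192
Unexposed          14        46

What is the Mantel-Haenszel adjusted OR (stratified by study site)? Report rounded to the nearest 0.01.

OR_MH = Σ(aᵢdᵢ/nᵢ) / Σ(bᵢcᵢ/nᵢ), where nᵢ is the stratum total.
Stratum 1 (Site A): n = 404; a·d/n = 40·222/404 = 21.9802; b·c/n = 41·101/404 = 10.2500
Stratum 2 (Site B): n = 176; a·d/n = 53·73/176 = 21.9830; b·c/n = 24·26/176 = 3.5455
Stratum 3 (Site C): n = 351; a·d/n = 99·46/351 = 12.9744; b·c/n = 192·14/351 = 7.6581
OR_MH = (21.9802 + 21.9830 + 12.9744) / (10.2500 + 3.5455 + 7.6581) = 56.9375 / 21.4536 = 2.65399

2.65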